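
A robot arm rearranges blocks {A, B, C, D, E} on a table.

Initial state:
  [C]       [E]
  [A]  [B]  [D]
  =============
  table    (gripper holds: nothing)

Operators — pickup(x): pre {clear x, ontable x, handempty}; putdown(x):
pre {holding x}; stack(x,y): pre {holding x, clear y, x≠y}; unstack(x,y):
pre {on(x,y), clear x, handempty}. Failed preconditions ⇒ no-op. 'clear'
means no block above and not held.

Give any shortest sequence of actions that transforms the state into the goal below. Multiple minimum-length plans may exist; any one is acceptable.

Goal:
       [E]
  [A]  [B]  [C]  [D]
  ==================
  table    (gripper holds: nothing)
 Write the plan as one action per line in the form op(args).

unstack(E, D)
stack(E, B)
unstack(C, A)
putdown(C)

step 1 (unstack(E, D)): towers=[A/C; B; D] holding=E
step 2 (stack(E, B)): towers=[A/C; B/E; D] holding=-
step 3 (unstack(C, A)): towers=[A; B/E; D] holding=C
step 4 (putdown(C)): towers=[A; B/E; C; D] holding=-
goal check: towers=[A; B/E; C; D] holding=- — reached (length 4, optimal by BFS)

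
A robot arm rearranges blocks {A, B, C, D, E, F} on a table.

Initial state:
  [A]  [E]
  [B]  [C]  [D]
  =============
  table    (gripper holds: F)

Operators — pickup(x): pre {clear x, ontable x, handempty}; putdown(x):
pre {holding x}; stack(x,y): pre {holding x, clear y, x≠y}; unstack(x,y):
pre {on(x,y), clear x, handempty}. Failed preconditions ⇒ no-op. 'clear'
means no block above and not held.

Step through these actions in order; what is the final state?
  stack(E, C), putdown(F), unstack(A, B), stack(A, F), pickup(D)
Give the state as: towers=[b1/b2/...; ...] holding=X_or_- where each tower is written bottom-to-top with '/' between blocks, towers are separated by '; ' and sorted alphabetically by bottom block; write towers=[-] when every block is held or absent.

step 1 (stack(E, C)) [no-op]: towers=[B/A; C/E; D] holding=F
step 2 (putdown(F)): towers=[B/A; C/E; D; F] holding=-
step 3 (unstack(A, B)): towers=[B; C/E; D; F] holding=A
step 4 (stack(A, F)): towers=[B; C/E; D; F/A] holding=-
step 5 (pickup(D)): towers=[B; C/E; F/A] holding=D

towers=[B; C/E; F/A] holding=D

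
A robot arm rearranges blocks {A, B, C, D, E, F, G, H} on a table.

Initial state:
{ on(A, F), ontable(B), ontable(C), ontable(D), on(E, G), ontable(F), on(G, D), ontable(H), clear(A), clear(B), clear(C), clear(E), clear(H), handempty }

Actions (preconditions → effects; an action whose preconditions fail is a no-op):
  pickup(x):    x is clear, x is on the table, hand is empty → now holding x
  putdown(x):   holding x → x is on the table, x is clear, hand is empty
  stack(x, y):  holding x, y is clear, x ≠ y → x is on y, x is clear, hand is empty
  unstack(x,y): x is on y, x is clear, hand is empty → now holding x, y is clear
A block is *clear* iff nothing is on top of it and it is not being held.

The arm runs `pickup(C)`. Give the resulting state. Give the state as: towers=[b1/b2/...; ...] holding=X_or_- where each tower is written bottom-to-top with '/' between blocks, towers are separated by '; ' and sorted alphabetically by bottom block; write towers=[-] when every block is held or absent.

before: towers=[B; C; D/G/E; F/A; H] holding=-
pre[pickup(C)]: clear(C) ok, ontable(C) ok, handempty ok
all met → apply pickup(C)
after:  towers=[B; D/G/E; F/A; H] holding=C

towers=[B; D/G/E; F/A; H] holding=C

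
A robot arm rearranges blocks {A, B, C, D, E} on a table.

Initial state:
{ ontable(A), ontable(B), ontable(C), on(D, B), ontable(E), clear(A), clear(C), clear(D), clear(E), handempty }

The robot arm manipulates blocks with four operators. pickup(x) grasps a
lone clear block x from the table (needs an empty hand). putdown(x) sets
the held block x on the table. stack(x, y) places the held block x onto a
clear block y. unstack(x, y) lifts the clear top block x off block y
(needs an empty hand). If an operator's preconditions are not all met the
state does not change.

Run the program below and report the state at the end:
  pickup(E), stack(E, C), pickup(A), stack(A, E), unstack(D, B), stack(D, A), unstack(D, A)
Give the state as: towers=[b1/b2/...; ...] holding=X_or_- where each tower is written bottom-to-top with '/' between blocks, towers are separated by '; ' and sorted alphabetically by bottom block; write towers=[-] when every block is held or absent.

step 1 (pickup(E)): towers=[A; B/D; C] holding=E
step 2 (stack(E, C)): towers=[A; B/D; C/E] holding=-
step 3 (pickup(A)): towers=[B/D; C/E] holding=A
step 4 (stack(A, E)): towers=[B/D; C/E/A] holding=-
step 5 (unstack(D, B)): towers=[B; C/E/A] holding=D
step 6 (stack(D, A)): towers=[B; C/E/A/D] holding=-
step 7 (unstack(D, A)): towers=[B; C/E/A] holding=D

towers=[B; C/E/A] holding=D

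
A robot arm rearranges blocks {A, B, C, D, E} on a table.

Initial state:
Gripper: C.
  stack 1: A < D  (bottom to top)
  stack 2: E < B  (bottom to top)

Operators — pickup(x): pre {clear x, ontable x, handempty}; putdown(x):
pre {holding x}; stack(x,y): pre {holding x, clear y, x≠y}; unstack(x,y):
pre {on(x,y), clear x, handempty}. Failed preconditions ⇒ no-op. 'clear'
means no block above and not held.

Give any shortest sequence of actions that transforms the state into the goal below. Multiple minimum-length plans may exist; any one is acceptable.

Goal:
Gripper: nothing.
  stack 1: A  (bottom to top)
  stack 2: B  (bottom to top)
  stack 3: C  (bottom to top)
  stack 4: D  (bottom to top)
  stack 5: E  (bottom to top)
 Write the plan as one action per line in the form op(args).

putdown(C)
unstack(B, E)
putdown(B)
unstack(D, A)
putdown(D)

step 1 (putdown(C)): towers=[A/D; C; E/B] holding=-
step 2 (unstack(B, E)): towers=[A/D; C; E] holding=B
step 3 (putdown(B)): towers=[A/D; B; C; E] holding=-
step 4 (unstack(D, A)): towers=[A; B; C; E] holding=D
step 5 (putdown(D)): towers=[A; B; C; D; E] holding=-
goal check: towers=[A; B; C; D; E] holding=- — reached (length 5, optimal by BFS)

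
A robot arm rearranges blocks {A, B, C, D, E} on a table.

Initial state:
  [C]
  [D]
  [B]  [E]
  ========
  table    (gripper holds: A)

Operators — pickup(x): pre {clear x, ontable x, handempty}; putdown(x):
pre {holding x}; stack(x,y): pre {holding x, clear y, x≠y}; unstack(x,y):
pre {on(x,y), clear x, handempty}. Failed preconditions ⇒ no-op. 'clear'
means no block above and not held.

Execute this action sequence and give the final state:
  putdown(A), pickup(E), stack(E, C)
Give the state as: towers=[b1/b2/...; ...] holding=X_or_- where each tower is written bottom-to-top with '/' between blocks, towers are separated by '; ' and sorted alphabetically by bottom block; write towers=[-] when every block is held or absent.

towers=[A; B/D/C/E] holding=-

step 1 (putdown(A)): towers=[A; B/D/C; E] holding=-
step 2 (pickup(E)): towers=[A; B/D/C] holding=E
step 3 (stack(E, C)): towers=[A; B/D/C/E] holding=-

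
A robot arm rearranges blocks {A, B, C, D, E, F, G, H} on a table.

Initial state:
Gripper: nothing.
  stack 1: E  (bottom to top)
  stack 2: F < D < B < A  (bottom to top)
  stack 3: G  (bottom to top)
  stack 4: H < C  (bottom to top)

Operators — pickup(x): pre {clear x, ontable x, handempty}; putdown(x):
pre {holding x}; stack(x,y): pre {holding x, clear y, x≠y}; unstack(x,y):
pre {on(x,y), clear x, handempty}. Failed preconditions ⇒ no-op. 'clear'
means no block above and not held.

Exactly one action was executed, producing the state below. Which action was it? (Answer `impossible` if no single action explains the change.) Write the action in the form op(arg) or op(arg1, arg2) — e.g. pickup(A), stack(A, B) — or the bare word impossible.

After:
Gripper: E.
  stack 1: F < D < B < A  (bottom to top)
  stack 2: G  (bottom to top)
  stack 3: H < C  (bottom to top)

target: towers=[F/D/B/A; G; H/C] holding=E
         pickup(G) → towers=[E; F/D/B/A; H/C] holding=G
     unstack(A, B) → towers=[E; F/D/B; G; H/C] holding=A
         pickup(E) → towers=[F/D/B/A; G; H/C] holding=E  ← match
     unstack(C, H) → towers=[E; F/D/B/A; G; H] holding=C

pickup(E)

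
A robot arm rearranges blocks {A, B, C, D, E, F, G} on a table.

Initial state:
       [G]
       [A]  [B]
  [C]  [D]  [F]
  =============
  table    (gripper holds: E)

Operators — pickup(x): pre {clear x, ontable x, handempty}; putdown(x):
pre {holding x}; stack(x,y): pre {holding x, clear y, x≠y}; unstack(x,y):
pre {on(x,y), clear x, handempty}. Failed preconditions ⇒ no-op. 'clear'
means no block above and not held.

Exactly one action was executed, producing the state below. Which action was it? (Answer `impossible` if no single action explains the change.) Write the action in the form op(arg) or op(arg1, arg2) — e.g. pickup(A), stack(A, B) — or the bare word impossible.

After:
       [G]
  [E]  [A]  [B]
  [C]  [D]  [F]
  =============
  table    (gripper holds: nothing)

target: towers=[C/E; D/A/G; F/B] holding=-
        putdown(E) → towers=[C; D/A/G; E; F/B] holding=-
       stack(E, B) → towers=[C; D/A/G; F/B/E] holding=-
       stack(E, G) → towers=[C; D/A/G/E; F/B] holding=-
       stack(E, C) → towers=[C/E; D/A/G; F/B] holding=-  ← match

stack(E, C)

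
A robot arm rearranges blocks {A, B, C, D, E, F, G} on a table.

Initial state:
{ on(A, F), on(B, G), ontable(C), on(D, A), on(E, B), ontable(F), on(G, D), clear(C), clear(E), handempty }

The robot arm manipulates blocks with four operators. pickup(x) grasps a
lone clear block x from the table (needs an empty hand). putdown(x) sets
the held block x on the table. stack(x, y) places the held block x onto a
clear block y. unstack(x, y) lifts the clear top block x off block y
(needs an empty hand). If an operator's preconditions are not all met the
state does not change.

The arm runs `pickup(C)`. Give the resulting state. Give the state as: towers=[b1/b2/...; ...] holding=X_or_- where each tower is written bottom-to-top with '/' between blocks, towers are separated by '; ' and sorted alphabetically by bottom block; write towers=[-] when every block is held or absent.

towers=[F/A/D/G/B/E] holding=C

before: towers=[C; F/A/D/G/B/E] holding=-
pre[pickup(C)]: clear(C) ok, ontable(C) ok, handempty ok
all met → apply pickup(C)
after:  towers=[F/A/D/G/B/E] holding=C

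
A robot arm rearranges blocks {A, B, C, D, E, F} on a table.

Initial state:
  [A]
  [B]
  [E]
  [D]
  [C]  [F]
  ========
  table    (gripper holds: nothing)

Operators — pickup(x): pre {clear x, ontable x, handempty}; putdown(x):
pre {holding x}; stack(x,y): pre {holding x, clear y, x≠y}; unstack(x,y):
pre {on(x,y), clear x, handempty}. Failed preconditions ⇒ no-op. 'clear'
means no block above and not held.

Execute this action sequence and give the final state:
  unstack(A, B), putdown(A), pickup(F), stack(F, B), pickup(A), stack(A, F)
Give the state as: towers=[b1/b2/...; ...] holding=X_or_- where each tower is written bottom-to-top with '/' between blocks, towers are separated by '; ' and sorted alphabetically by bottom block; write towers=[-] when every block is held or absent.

towers=[C/D/E/B/F/A] holding=-

step 1 (unstack(A, B)): towers=[C/D/E/B; F] holding=A
step 2 (putdown(A)): towers=[A; C/D/E/B; F] holding=-
step 3 (pickup(F)): towers=[A; C/D/E/B] holding=F
step 4 (stack(F, B)): towers=[A; C/D/E/B/F] holding=-
step 5 (pickup(A)): towers=[C/D/E/B/F] holding=A
step 6 (stack(A, F)): towers=[C/D/E/B/F/A] holding=-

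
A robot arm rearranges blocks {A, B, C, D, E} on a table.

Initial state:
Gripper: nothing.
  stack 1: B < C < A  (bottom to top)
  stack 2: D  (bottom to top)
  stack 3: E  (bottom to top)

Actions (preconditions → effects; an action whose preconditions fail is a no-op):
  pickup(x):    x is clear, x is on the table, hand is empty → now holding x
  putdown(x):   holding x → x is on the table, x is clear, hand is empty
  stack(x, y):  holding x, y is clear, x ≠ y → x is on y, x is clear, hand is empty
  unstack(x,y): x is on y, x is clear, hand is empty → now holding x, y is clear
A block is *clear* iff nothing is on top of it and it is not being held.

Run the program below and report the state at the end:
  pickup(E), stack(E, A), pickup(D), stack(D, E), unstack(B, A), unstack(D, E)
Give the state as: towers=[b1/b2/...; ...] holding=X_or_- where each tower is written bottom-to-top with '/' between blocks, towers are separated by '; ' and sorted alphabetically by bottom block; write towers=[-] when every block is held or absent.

towers=[B/C/A/E] holding=D

step 1 (pickup(E)): towers=[B/C/A; D] holding=E
step 2 (stack(E, A)): towers=[B/C/A/E; D] holding=-
step 3 (pickup(D)): towers=[B/C/A/E] holding=D
step 4 (stack(D, E)): towers=[B/C/A/E/D] holding=-
step 5 (unstack(B, A)) [no-op]: towers=[B/C/A/E/D] holding=-
step 6 (unstack(D, E)): towers=[B/C/A/E] holding=D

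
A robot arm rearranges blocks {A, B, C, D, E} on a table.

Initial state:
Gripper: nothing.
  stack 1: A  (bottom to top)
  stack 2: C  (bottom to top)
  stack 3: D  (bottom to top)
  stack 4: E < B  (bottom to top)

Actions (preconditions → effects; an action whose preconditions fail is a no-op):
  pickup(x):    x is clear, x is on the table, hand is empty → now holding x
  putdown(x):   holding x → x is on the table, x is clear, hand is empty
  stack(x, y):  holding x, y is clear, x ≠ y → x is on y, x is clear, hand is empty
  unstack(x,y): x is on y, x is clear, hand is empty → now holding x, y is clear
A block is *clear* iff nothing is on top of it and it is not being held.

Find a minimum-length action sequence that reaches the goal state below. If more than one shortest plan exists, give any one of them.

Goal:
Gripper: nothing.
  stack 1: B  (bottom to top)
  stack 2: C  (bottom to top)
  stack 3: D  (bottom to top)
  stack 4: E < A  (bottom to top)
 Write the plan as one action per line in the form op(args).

unstack(B, E)
putdown(B)
pickup(A)
stack(A, E)

step 1 (unstack(B, E)): towers=[A; C; D; E] holding=B
step 2 (putdown(B)): towers=[A; B; C; D; E] holding=-
step 3 (pickup(A)): towers=[B; C; D; E] holding=A
step 4 (stack(A, E)): towers=[B; C; D; E/A] holding=-
goal check: towers=[B; C; D; E/A] holding=- — reached (length 4, optimal by BFS)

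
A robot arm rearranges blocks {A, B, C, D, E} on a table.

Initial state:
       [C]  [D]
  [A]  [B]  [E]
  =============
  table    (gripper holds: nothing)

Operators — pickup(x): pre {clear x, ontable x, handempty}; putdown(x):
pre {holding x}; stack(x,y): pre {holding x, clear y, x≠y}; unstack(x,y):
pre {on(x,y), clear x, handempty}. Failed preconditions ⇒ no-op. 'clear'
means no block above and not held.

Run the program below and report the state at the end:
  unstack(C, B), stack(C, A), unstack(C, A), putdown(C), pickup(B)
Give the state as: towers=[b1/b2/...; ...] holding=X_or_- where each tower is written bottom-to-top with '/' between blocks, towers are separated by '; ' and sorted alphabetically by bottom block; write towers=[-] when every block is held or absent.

step 1 (unstack(C, B)): towers=[A; B; E/D] holding=C
step 2 (stack(C, A)): towers=[A/C; B; E/D] holding=-
step 3 (unstack(C, A)): towers=[A; B; E/D] holding=C
step 4 (putdown(C)): towers=[A; B; C; E/D] holding=-
step 5 (pickup(B)): towers=[A; C; E/D] holding=B

towers=[A; C; E/D] holding=B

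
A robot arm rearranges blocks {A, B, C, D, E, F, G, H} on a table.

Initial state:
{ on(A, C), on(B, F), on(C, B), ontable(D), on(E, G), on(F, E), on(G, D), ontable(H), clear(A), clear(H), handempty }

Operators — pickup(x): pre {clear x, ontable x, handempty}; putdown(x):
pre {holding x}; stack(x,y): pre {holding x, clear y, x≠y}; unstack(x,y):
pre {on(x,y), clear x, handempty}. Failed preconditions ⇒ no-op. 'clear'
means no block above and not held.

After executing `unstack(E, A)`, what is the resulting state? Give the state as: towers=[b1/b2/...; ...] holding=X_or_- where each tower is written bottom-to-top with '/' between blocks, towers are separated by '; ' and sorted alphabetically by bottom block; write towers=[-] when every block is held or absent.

before: towers=[D/G/E/F/B/C/A; H] holding=-
pre[unstack(E, A)]: on(E,A) fail, clear(E) fail, handempty ok
on(E,A), clear(E) unmet → unstack(E, A) is a no-op
after:  towers=[D/G/E/F/B/C/A; H] holding=-

towers=[D/G/E/F/B/C/A; H] holding=-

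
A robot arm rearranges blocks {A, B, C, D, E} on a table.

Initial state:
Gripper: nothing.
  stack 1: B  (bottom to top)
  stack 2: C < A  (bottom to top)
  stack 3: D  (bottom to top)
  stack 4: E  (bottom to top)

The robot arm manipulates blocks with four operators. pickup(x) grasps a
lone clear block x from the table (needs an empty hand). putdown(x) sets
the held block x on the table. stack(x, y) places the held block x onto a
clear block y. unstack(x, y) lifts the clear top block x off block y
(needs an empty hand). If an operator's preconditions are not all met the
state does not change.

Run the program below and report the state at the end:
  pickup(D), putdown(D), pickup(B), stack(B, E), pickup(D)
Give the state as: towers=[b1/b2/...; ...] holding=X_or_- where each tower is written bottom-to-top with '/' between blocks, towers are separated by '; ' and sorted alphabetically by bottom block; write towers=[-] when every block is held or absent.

towers=[C/A; E/B] holding=D

step 1 (pickup(D)): towers=[B; C/A; E] holding=D
step 2 (putdown(D)): towers=[B; C/A; D; E] holding=-
step 3 (pickup(B)): towers=[C/A; D; E] holding=B
step 4 (stack(B, E)): towers=[C/A; D; E/B] holding=-
step 5 (pickup(D)): towers=[C/A; E/B] holding=D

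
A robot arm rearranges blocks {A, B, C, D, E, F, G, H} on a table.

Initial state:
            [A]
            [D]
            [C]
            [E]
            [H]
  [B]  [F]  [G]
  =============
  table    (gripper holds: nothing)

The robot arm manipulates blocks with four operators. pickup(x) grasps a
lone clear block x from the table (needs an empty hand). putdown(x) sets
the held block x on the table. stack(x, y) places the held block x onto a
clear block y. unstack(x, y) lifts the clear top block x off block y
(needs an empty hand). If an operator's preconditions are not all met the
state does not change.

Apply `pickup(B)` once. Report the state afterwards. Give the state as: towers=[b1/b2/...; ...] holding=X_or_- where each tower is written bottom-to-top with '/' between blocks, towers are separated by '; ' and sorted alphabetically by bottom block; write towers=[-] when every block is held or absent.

towers=[F; G/H/E/C/D/A] holding=B

before: towers=[B; F; G/H/E/C/D/A] holding=-
pre[pickup(B)]: clear(B) ok, ontable(B) ok, handempty ok
all met → apply pickup(B)
after:  towers=[F; G/H/E/C/D/A] holding=B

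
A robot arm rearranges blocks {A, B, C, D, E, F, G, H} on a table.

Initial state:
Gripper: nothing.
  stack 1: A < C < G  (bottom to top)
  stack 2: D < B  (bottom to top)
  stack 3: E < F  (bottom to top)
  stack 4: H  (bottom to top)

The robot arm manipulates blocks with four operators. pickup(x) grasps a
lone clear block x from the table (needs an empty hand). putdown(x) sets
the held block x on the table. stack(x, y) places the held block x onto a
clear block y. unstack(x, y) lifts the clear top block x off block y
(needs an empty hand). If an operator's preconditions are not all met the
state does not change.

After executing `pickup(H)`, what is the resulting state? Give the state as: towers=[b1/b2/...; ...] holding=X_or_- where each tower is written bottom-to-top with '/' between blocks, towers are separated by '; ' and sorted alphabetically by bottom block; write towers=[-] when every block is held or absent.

before: towers=[A/C/G; D/B; E/F; H] holding=-
pre[pickup(H)]: clear(H) yes, ontable(H) yes, handempty yes
all met → apply pickup(H)
after:  towers=[A/C/G; D/B; E/F] holding=H

towers=[A/C/G; D/B; E/F] holding=H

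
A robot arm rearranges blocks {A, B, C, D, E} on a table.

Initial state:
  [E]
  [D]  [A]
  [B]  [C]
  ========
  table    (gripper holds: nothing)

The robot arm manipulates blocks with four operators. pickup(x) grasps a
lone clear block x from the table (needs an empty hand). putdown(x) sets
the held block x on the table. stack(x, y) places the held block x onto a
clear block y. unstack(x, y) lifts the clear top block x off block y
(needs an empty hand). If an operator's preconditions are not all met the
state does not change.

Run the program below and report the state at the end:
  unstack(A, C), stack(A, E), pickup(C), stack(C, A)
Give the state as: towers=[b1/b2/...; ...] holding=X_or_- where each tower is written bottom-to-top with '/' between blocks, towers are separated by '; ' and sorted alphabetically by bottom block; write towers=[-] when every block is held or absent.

towers=[B/D/E/A/C] holding=-

step 1 (unstack(A, C)): towers=[B/D/E; C] holding=A
step 2 (stack(A, E)): towers=[B/D/E/A; C] holding=-
step 3 (pickup(C)): towers=[B/D/E/A] holding=C
step 4 (stack(C, A)): towers=[B/D/E/A/C] holding=-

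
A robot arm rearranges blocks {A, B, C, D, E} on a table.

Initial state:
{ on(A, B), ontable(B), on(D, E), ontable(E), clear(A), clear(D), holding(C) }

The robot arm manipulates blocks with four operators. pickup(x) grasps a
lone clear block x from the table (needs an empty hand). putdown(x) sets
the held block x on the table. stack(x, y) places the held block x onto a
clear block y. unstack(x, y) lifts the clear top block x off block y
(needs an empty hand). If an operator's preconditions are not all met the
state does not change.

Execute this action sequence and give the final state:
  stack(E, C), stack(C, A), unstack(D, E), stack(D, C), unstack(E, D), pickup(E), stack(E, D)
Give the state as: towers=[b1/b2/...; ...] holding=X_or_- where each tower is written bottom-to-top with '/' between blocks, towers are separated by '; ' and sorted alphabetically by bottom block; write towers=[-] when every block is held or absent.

towers=[B/A/C/D/E] holding=-

step 1 (stack(E, C)) [no-op]: towers=[B/A; E/D] holding=C
step 2 (stack(C, A)): towers=[B/A/C; E/D] holding=-
step 3 (unstack(D, E)): towers=[B/A/C; E] holding=D
step 4 (stack(D, C)): towers=[B/A/C/D; E] holding=-
step 5 (unstack(E, D)) [no-op]: towers=[B/A/C/D; E] holding=-
step 6 (pickup(E)): towers=[B/A/C/D] holding=E
step 7 (stack(E, D)): towers=[B/A/C/D/E] holding=-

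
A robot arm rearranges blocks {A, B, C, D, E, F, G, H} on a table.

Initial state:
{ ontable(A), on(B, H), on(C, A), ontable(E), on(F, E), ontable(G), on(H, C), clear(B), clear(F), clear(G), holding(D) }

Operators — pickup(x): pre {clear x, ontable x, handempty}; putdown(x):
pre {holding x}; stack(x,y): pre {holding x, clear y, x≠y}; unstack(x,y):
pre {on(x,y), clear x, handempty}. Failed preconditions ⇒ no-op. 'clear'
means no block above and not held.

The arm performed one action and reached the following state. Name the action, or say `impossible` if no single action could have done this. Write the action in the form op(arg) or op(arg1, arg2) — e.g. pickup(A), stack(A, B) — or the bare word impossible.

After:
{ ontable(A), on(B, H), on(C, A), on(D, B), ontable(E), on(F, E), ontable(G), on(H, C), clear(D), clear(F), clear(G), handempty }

stack(D, B)

target: towers=[A/C/H/B/D; E/F; G] holding=-
        putdown(D) → towers=[A/C/H/B; D; E/F; G] holding=-
       stack(D, G) → towers=[A/C/H/B; E/F; G/D] holding=-
       stack(D, B) → towers=[A/C/H/B/D; E/F; G] holding=-  ← match
       stack(D, F) → towers=[A/C/H/B; E/F/D; G] holding=-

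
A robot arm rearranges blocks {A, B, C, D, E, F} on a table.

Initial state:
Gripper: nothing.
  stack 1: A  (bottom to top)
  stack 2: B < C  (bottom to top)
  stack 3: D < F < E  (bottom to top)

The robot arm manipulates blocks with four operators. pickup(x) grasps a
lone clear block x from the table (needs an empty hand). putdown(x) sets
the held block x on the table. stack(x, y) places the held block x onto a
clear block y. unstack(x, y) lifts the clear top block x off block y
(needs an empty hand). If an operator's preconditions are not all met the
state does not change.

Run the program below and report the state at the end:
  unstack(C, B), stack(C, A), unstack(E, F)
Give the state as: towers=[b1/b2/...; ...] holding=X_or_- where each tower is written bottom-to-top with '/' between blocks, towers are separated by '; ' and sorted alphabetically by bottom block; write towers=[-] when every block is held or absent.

step 1 (unstack(C, B)): towers=[A; B; D/F/E] holding=C
step 2 (stack(C, A)): towers=[A/C; B; D/F/E] holding=-
step 3 (unstack(E, F)): towers=[A/C; B; D/F] holding=E

towers=[A/C; B; D/F] holding=E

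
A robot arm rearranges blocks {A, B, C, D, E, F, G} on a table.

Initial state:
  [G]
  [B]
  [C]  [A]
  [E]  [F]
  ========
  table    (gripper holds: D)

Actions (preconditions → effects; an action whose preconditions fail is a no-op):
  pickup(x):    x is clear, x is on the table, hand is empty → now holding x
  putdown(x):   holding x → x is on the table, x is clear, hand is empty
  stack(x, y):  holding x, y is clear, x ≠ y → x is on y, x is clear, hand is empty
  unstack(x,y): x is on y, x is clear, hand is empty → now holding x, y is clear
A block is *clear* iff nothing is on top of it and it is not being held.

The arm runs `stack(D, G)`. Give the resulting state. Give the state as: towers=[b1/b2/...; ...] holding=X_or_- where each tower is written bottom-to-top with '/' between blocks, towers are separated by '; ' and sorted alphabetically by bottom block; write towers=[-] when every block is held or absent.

before: towers=[E/C/B/G; F/A] holding=D
pre[stack(D, G)]: holding(D) ok, clear(G) ok, D≠G ok
all met → apply stack(D, G)
after:  towers=[E/C/B/G/D; F/A] holding=-

towers=[E/C/B/G/D; F/A] holding=-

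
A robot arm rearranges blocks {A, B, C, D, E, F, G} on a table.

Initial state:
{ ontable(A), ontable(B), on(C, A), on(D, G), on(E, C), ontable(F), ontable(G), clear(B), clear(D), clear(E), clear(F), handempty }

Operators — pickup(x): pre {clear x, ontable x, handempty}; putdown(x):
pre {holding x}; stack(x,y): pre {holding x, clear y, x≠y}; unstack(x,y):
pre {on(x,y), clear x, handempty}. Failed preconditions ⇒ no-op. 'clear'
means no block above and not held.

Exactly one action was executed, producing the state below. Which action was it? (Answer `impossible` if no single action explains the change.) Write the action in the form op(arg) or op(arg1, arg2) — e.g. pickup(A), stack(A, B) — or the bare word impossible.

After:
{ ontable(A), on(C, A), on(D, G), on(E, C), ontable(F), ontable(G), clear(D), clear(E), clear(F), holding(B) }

pickup(B)

target: towers=[A/C/E; F; G/D] holding=B
         pickup(B) → towers=[A/C/E; F; G/D] holding=B  ← match
         pickup(F) → towers=[A/C/E; B; G/D] holding=F
     unstack(D, G) → towers=[A/C/E; B; F; G] holding=D
     unstack(E, C) → towers=[A/C; B; F; G/D] holding=E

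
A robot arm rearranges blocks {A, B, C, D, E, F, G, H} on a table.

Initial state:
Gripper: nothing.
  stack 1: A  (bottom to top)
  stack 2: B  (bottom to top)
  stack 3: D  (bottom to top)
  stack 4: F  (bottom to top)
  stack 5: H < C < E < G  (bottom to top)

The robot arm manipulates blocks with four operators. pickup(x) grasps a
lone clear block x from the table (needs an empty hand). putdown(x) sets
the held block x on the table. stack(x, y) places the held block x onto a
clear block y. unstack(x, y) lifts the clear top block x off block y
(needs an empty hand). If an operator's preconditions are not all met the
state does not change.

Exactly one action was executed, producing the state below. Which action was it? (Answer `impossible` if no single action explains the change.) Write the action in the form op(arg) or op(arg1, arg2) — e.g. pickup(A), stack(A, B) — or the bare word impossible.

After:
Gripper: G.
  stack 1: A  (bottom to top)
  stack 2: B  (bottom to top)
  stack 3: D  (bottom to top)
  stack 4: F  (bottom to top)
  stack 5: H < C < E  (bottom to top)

target: towers=[A; B; D; F; H/C/E] holding=G
     unstack(G, E) → towers=[A; B; D; F; H/C/E] holding=G  ← match
         pickup(A) → towers=[B; D; F; H/C/E/G] holding=A
         pickup(B) → towers=[A; D; F; H/C/E/G] holding=B
         pickup(F) → towers=[A; B; D; H/C/E/G] holding=F
         pickup(D) → towers=[A; B; F; H/C/E/G] holding=D

unstack(G, E)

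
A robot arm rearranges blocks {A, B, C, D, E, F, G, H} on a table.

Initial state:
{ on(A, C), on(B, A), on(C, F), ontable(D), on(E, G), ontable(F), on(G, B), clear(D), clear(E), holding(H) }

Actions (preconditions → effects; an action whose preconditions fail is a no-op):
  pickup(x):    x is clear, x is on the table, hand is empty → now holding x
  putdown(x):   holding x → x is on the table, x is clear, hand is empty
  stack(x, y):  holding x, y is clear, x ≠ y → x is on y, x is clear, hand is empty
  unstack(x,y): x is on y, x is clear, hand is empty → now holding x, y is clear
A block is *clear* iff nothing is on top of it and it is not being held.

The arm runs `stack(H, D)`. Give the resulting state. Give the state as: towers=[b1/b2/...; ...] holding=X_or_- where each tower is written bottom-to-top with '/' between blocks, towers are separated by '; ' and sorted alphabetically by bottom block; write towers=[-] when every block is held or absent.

before: towers=[D; F/C/A/B/G/E] holding=H
pre[stack(H, D)]: holding(H) yes, clear(D) yes, H≠D yes
all met → apply stack(H, D)
after:  towers=[D/H; F/C/A/B/G/E] holding=-

towers=[D/H; F/C/A/B/G/E] holding=-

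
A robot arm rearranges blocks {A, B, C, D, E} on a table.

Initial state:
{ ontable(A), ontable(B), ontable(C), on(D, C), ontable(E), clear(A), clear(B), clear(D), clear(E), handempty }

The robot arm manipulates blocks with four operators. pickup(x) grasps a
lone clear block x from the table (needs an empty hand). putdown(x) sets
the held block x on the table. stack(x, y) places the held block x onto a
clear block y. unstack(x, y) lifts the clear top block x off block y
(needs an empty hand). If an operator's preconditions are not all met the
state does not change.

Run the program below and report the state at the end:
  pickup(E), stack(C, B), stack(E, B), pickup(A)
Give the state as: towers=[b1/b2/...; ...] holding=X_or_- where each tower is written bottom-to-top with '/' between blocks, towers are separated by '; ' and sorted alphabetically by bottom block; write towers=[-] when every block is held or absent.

step 1 (pickup(E)): towers=[A; B; C/D] holding=E
step 2 (stack(C, B)) [no-op]: towers=[A; B; C/D] holding=E
step 3 (stack(E, B)): towers=[A; B/E; C/D] holding=-
step 4 (pickup(A)): towers=[B/E; C/D] holding=A

towers=[B/E; C/D] holding=A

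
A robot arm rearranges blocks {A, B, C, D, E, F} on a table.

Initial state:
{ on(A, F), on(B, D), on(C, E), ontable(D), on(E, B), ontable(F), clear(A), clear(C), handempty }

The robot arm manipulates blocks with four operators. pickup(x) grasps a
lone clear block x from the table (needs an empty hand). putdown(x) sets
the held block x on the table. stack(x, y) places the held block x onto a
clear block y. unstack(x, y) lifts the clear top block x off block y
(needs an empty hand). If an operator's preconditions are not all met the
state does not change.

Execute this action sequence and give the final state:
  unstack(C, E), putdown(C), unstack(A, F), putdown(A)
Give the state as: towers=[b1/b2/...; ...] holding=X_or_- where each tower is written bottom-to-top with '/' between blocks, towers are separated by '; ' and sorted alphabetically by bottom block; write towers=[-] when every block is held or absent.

step 1 (unstack(C, E)): towers=[D/B/E; F/A] holding=C
step 2 (putdown(C)): towers=[C; D/B/E; F/A] holding=-
step 3 (unstack(A, F)): towers=[C; D/B/E; F] holding=A
step 4 (putdown(A)): towers=[A; C; D/B/E; F] holding=-

towers=[A; C; D/B/E; F] holding=-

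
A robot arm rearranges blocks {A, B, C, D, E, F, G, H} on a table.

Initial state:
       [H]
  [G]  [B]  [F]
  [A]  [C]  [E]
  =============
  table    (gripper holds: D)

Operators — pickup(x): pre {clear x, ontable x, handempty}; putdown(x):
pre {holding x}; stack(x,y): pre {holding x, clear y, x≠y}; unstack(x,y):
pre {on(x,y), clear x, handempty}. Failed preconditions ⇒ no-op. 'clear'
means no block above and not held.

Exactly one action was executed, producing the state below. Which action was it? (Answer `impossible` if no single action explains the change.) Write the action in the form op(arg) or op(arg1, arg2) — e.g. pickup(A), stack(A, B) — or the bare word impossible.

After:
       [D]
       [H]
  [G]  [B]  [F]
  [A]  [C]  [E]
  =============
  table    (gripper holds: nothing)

stack(D, H)

target: towers=[A/G; C/B/H/D; E/F] holding=-
        putdown(D) → towers=[A/G; C/B/H; D; E/F] holding=-
       stack(D, G) → towers=[A/G/D; C/B/H; E/F] holding=-
       stack(D, H) → towers=[A/G; C/B/H/D; E/F] holding=-  ← match
       stack(D, F) → towers=[A/G; C/B/H; E/F/D] holding=-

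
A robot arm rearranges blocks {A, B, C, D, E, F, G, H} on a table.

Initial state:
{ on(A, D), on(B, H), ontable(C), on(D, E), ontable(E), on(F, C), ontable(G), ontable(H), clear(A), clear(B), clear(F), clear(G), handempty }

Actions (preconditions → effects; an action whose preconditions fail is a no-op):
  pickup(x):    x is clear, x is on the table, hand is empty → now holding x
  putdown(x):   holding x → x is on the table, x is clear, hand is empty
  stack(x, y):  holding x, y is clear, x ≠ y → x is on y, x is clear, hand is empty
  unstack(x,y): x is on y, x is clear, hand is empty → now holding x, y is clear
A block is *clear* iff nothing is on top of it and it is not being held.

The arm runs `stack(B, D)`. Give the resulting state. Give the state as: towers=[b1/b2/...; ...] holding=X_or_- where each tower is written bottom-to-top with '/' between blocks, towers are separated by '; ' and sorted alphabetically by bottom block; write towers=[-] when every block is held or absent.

towers=[C/F; E/D/A; G; H/B] holding=-

before: towers=[C/F; E/D/A; G; H/B] holding=-
pre[stack(B, D)]: holding(B) ✗, clear(D) ✗, B≠D ✓
holding(B), clear(D) unmet → stack(B, D) is a no-op
after:  towers=[C/F; E/D/A; G; H/B] holding=-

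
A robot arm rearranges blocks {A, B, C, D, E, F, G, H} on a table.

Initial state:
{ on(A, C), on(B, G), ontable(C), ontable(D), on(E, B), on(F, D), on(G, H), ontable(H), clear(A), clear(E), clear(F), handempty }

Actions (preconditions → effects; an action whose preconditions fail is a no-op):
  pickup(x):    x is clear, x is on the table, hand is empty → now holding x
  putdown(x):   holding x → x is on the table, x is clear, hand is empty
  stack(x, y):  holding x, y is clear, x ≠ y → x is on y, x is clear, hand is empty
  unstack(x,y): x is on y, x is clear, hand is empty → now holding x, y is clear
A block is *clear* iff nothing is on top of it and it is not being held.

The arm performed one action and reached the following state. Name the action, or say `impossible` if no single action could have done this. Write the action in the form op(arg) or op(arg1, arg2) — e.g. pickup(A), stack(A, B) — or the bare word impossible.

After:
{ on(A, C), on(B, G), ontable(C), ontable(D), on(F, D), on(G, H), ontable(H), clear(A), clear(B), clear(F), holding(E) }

target: towers=[C/A; D/F; H/G/B] holding=E
     unstack(A, C) → towers=[C; D/F; H/G/B/E] holding=A
     unstack(E, B) → towers=[C/A; D/F; H/G/B] holding=E  ← match
     unstack(F, D) → towers=[C/A; D; H/G/B/E] holding=F

unstack(E, B)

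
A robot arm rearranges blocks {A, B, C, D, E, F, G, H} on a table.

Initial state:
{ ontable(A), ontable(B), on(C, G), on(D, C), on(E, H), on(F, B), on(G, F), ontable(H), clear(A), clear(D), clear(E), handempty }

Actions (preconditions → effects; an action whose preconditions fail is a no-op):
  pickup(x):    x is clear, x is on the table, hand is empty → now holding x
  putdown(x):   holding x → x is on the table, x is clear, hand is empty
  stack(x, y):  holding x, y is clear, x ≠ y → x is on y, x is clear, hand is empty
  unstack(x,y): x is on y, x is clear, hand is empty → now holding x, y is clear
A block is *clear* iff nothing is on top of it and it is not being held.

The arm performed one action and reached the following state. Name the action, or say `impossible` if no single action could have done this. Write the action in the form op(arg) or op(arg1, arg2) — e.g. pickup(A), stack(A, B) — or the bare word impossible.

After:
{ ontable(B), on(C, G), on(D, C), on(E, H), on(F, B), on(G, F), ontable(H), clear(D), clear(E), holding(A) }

pickup(A)

target: towers=[B/F/G/C/D; H/E] holding=A
         pickup(A) → towers=[B/F/G/C/D; H/E] holding=A  ← match
     unstack(E, H) → towers=[A; B/F/G/C/D; H] holding=E
     unstack(D, C) → towers=[A; B/F/G/C; H/E] holding=D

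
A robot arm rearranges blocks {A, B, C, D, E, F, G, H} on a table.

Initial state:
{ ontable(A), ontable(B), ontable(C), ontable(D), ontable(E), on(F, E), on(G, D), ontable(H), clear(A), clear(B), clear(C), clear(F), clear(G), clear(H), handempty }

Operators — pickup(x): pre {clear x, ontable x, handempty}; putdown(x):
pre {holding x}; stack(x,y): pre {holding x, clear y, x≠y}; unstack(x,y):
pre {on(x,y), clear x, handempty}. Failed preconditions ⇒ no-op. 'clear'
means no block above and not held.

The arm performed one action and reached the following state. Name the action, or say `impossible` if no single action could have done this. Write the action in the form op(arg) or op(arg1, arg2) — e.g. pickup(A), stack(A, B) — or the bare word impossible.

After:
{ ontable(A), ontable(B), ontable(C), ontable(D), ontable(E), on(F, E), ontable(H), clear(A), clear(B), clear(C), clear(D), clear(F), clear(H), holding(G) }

target: towers=[A; B; C; D; E/F; H] holding=G
     unstack(G, D) → towers=[A; B; C; D; E/F; H] holding=G  ← match
         pickup(A) → towers=[B; C; D/G; E/F; H] holding=A
         pickup(H) → towers=[A; B; C; D/G; E/F] holding=H
         pickup(B) → towers=[A; C; D/G; E/F; H] holding=B
     unstack(F, E) → towers=[A; B; C; D/G; E; H] holding=F
         pickup(C) → towers=[A; B; D/G; E/F; H] holding=C

unstack(G, D)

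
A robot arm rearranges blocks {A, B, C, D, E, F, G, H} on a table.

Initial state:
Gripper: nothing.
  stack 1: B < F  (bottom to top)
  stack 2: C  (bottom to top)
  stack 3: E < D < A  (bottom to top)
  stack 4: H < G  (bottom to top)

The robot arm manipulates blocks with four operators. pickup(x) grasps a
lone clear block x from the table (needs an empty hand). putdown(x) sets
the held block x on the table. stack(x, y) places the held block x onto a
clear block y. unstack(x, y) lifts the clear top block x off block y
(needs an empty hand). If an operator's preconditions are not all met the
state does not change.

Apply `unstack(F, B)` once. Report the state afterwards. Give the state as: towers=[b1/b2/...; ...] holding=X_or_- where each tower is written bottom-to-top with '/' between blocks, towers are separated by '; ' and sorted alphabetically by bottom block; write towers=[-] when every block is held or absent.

before: towers=[B/F; C; E/D/A; H/G] holding=-
pre[unstack(F, B)]: on(F,B) ✓, clear(F) ✓, handempty ✓
all met → apply unstack(F, B)
after:  towers=[B; C; E/D/A; H/G] holding=F

towers=[B; C; E/D/A; H/G] holding=F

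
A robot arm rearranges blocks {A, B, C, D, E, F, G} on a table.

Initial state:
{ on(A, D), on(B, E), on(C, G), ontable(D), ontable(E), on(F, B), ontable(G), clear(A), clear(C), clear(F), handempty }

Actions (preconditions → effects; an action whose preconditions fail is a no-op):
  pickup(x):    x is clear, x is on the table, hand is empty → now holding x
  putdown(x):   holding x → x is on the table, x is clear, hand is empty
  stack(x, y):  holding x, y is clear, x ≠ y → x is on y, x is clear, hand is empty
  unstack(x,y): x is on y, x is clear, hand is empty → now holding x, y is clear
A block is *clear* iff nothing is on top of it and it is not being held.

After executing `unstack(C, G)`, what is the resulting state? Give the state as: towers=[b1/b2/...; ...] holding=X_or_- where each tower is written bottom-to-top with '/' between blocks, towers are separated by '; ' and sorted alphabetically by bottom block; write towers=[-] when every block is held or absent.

before: towers=[D/A; E/B/F; G/C] holding=-
pre[unstack(C, G)]: on(C,G) ✓, clear(C) ✓, handempty ✓
all met → apply unstack(C, G)
after:  towers=[D/A; E/B/F; G] holding=C

towers=[D/A; E/B/F; G] holding=C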